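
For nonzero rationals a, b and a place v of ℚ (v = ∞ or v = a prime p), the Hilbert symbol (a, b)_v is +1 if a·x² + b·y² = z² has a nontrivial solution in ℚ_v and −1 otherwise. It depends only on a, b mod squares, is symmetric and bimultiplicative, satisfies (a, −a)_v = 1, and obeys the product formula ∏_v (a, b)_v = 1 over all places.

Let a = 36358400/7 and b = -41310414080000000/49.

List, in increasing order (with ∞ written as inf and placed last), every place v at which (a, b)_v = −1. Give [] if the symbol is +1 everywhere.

[2, 5, 13, 19]

(a, b) ≡ (39767, -5) mod (ℚ^×)²; places V = {2, 5, 7, 13, 19, 23, ∞}.
(a,b)_∞: sgn(39767)=+, sgn(-5)=−, so +1.
(a,b)_7: α=-1, u≡1; β=-2, v≡2 (mod 7); (1|7)=+1, (2|7)=+1; sign (−1)^0·+1^-2·+1^-1 = +1.
(a,b)_5: α=2, u≡3; β=7, v≡4 (mod 5); (3|5)=-1, (4|5)=+1; sign (−1)^0·-1^7·+1^2 = -1.
(a,b)_23: α=1, u≡8; β=2, v≡1 (mod 23); (8|23)=+1, (1|23)=+1; sign (−1)^0·+1^2·+1^1 = +1.
(a,b)_2: α=8, β=14; u≡7, v≡3 (mod 8); ε(u)ε(v)=1·1, αω(v)=8·1, βω(u)=14·0; sum ≡ 1  ⇒  -1.
(a,b)_19: α=1, u≡13; β=2, v≡15 (mod 19); (13|19)=-1, (15|19)=-1; sign (−1)^0·-1^2·-1^1 = -1.
(a,b)_13: α=1, u≡12; β=2, v≡11 (mod 13); (12|13)=+1, (11|13)=-1; sign (−1)^0·+1^2·-1^1 = -1.
|Ram(39767, -5)| = 4, even; anisotropic at {2, 5, 13, 19}.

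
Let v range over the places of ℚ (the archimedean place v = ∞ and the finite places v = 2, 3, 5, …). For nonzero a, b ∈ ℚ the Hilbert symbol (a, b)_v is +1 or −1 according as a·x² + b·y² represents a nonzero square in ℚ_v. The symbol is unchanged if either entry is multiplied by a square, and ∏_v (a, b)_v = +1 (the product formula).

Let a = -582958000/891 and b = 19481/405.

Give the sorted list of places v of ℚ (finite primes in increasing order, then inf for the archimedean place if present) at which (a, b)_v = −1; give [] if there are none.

[7, 11]

Mod squares: a ≡ -30305, b ≡ 805. Check v ∈ {∞, 2, 3, 5, 7, 11, 19, 23, 29}.
v=29: a=29^1·(≡16), b=29^0·(≡7) mod 29; (16|29)=+1, (7|29)=+1; (−1)^{1·0·14}·(+1)^0·(+1)^1 = +1.
v=7: a=7^0·(≡6), b=7^1·(≡3) mod 7; (6|7)=-1, (3|7)=-1; (−1)^{0·1·3}·(-1)^1·(-1)^0 = -1.
v=11: a=11^-1·(≡6), b=11^2·(≡2) mod 11; (6|11)=-1, (2|11)=-1; (−1)^{-1·2·5}·(-1)^2·(-1)^-1 = -1.
v=3: a=3^-4·(≡1), b=3^-4·(≡1) mod 3; (1|3)=+1, (1|3)=+1; (−1)^{-4·-4·1}·(+1)^-4·(+1)^-4 = +1.
v=23: a=23^2·(≡4), b=23^1·(≡3) mod 23; (4|23)=+1, (3|23)=+1; (−1)^{2·1·11}·(+1)^1·(+1)^2 = +1.
v=5: a=5^3·(≡1), b=5^-1·(≡1) mod 5; (1|5)=+1, (1|5)=+1; (−1)^{3·-1·2}·(+1)^-1·(+1)^3 = +1.
v=19: a=19^1·(≡1), b=19^0·(≡1) mod 19; (1|19)=+1, (1|19)=+1; (−1)^{1·0·9}·(+1)^0·(+1)^1 = +1.
v=2: v_2(a)=4, v_2(b)=0; units ≡ 7, 5 (mod 8); ε·ε+αω+βω = 1·0+4·1+0·0 ≡ 0  ⇒  (a,b)_2 = +1.
v=∞: -30305 < 0 and 805 > 0  ⇒  (a,b)_∞ = +1.
(-30305, 805 / ℚ) ramifies at {7, 11}: a division algebra.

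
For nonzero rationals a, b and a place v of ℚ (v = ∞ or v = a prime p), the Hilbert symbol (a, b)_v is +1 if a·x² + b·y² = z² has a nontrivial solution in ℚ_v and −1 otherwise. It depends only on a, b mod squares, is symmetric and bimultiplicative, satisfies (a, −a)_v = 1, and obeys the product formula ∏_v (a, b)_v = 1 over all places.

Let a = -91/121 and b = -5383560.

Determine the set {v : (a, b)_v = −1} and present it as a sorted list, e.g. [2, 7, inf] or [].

[2, 3, 17, inf]

(a, b) ≡ (-91, -1345890) mod (ℚ^×)²; places V = {2, 3, 5, 7, 11, 13, 17, 29, ∞}.
(a,b)_7: α=1, u≡4; β=1, v≡3 (mod 7); (4|7)=+1, (3|7)=-1; sign (−1)^1·+1^1·-1^1 = +1.
(a,b)_2: α=0, β=3; u≡5, v≡7 (mod 8); ε(u)ε(v)=0·1, αω(v)=0·0, βω(u)=3·1; sum ≡ 1  ⇒  -1.
(a,b)_11: α=-2, u≡8; β=0, v≡5 (mod 11); (8|11)=-1, (5|11)=+1; sign (−1)^0·-1^0·+1^-2 = +1.
(a,b)_5: α=0, u≡4; β=1, v≡3 (mod 5); (4|5)=+1, (3|5)=-1; sign (−1)^0·+1^1·-1^0 = +1.
(a,b)_17: α=0, u≡14; β=1, v≡13 (mod 17); (14|17)=-1, (13|17)=+1; sign (−1)^0·-1^1·+1^0 = -1.
(a,b)_∞: sgn(-91)=−, sgn(-1345890)=−, so -1.
(a,b)_13: α=1, u≡8; β=1, v≡8 (mod 13); (8|13)=-1, (8|13)=-1; sign (−1)^0·-1^1·-1^1 = +1.
(a,b)_29: α=0, u≡5; β=1, v≡18 (mod 29); (5|29)=+1, (18|29)=-1; sign (−1)^0·+1^1·-1^0 = +1.
(a,b)_3: α=0, u≡2; β=1, v≡2 (mod 3); (2|3)=-1, (2|3)=-1; sign (−1)^0·-1^1·-1^0 = -1.
Ram(-91, -1345890) = {2, 3, 17, ∞}; no ℚ_2-point on the conic.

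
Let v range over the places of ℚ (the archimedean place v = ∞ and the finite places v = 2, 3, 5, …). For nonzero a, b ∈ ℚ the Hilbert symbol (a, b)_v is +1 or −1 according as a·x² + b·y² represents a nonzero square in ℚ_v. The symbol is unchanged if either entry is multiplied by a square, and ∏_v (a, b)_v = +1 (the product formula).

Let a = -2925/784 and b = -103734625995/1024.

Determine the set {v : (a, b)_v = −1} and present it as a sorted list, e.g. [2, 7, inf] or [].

Mod squares: a ≡ -13, b ≡ -1155. Check v ∈ {∞, 2, 3, 5, 7, 11, 13}.
v=∞: -13 < 0 and -1155 < 0  ⇒  (a,b)_∞ = -1.
v=2: v_2(a)=-4, v_2(b)=-10; units ≡ 3, 5 (mod 8); ε·ε+αω+βω = 1·0+-4·1+-10·1 ≡ 0  ⇒  (a,b)_2 = +1.
v=7: a=7^-2·(≡4), b=7^1·(≡5) mod 7; (4|7)=+1, (5|7)=-1; (−1)^{-2·1·3}·(+1)^1·(-1)^-2 = +1.
v=5: a=5^2·(≡2), b=5^1·(≡4) mod 5; (2|5)=-1, (4|5)=+1; (−1)^{2·1·2}·(-1)^1·(+1)^2 = -1.
v=11: a=11^0·(≡4), b=11^1·(≡4) mod 11; (4|11)=+1, (4|11)=+1; (−1)^{0·1·5}·(+1)^1·(+1)^0 = +1.
v=3: a=3^2·(≡2), b=3^13·(≡2) mod 3; (2|3)=-1, (2|3)=-1; (−1)^{2·13·1}·(-1)^13·(-1)^2 = -1.
v=13: a=13^1·(≡12), b=13^2·(≡8) mod 13; (12|13)=+1, (8|13)=-1; (−1)^{1·2·6}·(+1)^2·(-1)^1 = -1.
|Ram(-13, -1155)| = 4, even; anisotropic at {3, 5, 13, ∞}.

[3, 5, 13, inf]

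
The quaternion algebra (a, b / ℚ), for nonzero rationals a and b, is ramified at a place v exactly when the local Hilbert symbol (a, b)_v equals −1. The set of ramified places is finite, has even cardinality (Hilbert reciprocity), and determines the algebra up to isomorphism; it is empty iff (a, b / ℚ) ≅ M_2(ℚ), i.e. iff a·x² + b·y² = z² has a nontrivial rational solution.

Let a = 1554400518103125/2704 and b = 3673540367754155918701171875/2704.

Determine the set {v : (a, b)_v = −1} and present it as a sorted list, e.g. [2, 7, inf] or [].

Mod squares: a ≡ 745085, b ≡ 203. Check v ∈ {∞, 2, 3, 5, 7, 11, 13, 19, 23, 29, 31}.
v=3: a=3^4·(≡2), b=3^4·(≡2) mod 3; (2|3)=-1, (2|3)=-1; (−1)^{4·4·1}·(-1)^4·(-1)^4 = +1.
v=23: a=23^1·(≡20), b=23^2·(≡21) mod 23; (20|23)=-1, (21|23)=-1; (−1)^{1·2·11}·(-1)^2·(-1)^1 = -1.
v=31: a=31^1·(≡2), b=31^2·(≡30) mod 31; (2|31)=+1, (30|31)=-1; (−1)^{1·2·15}·(+1)^2·(-1)^1 = -1.
v=∞: 745085 > 0 and 203 > 0  ⇒  (a,b)_∞ = +1.
v=2: v_2(a)=-4, v_2(b)=-4; units ≡ 5, 3 (mod 8); ε·ε+αω+βω = 0·1+-4·1+-4·1 ≡ 0  ⇒  (a,b)_2 = +1.
v=19: a=19^1·(≡3), b=19^2·(≡12) mod 19; (3|19)=-1, (12|19)=-1; (−1)^{1·2·9}·(-1)^2·(-1)^1 = -1.
v=7: a=7^2·(≡6), b=7^3·(≡2) mod 7; (6|7)=-1, (2|7)=+1; (−1)^{2·3·3}·(-1)^3·(+1)^2 = -1.
v=29: a=29^2·(≡2), b=29^3·(≡22) mod 29; (2|29)=-1, (22|29)=+1; (−1)^{2·3·14}·(-1)^3·(+1)^2 = -1.
v=11: a=11^1·(≡8), b=11^2·(≡5) mod 11; (8|11)=-1, (5|11)=+1; (−1)^{1·2·5}·(-1)^2·(+1)^1 = +1.
v=13: a=13^-2·(≡10), b=13^-2·(≡7) mod 13; (10|13)=+1, (7|13)=-1; (−1)^{-2·-2·6}·(+1)^-2·(-1)^-2 = +1.
v=5: a=5^5·(≡2), b=5^12·(≡2) mod 5; (2|5)=-1, (2|5)=-1; (−1)^{5·12·2}·(-1)^12·(-1)^5 = -1.
|Ram(745085, 203)| = 6, even; anisotropic at {5, 7, 19, 23, 29, 31}.

[5, 7, 19, 23, 29, 31]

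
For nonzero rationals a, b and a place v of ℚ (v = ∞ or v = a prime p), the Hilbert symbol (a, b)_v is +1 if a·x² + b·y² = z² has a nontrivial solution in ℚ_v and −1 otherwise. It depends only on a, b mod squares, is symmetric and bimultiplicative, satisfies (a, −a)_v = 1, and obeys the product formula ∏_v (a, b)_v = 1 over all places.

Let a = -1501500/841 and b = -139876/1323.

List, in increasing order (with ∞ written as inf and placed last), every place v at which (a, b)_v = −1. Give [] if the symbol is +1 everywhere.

[3, 5, 11, inf]

(a, b) ≡ (-15015, -3) mod (ℚ^×)²; places V = {2, 3, 5, 7, 11, 13, 17, 29, ∞}.
(a,b)_3: α=1, u≡2; β=-3, v≡2 (mod 3); (2|3)=-1, (2|3)=-1; sign (−1)^1·-1^-3·-1^1 = -1.
(a,b)_29: α=-2, u≡4; β=0, v≡14 (mod 29); (4|29)=+1, (14|29)=-1; sign (−1)^0·+1^0·-1^-2 = +1.
(a,b)_5: α=3, u≡3; β=0, v≡3 (mod 5); (3|5)=-1, (3|5)=-1; sign (−1)^0·-1^0·-1^3 = -1.
(a,b)_11: α=1, u≡2; β=2, v≡7 (mod 11); (2|11)=-1, (7|11)=-1; sign (−1)^0·-1^2·-1^1 = -1.
(a,b)_17: α=0, u≡1; β=2, v≡14 (mod 17); (1|17)=+1, (14|17)=-1; sign (−1)^0·+1^2·-1^0 = +1.
(a,b)_∞: sgn(-15015)=−, sgn(-3)=−, so -1.
(a,b)_13: α=1, u≡2; β=0, v≡3 (mod 13); (2|13)=-1, (3|13)=+1; sign (−1)^0·-1^0·+1^1 = +1.
(a,b)_2: α=2, β=2; u≡1, v≡5 (mod 8); ε(u)ε(v)=0·0, αω(v)=2·1, βω(u)=2·0; sum ≡ 0  ⇒  +1.
(a,b)_7: α=1, u≡1; β=-2, v≡2 (mod 7); (1|7)=+1, (2|7)=+1; sign (−1)^0·+1^-2·+1^1 = +1.
(-15015, -3 / ℚ) ramifies at {3, 5, 11, ∞}: a division algebra.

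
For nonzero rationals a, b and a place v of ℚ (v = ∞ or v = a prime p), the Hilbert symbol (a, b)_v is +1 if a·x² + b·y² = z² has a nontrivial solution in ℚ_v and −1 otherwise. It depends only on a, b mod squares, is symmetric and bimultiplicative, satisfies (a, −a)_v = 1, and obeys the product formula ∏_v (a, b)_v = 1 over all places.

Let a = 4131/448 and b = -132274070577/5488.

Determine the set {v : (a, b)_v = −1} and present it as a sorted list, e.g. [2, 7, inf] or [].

[7, 17]

Mod squares: a ≡ 357, b ≡ -119. Check v ∈ {∞, 2, 3, 7, 11, 17}.
v=7: a=7^-1·(≡1), b=7^-3·(≡1) mod 7; (1|7)=+1, (1|7)=+1; (−1)^{-1·-3·3}·(+1)^-3·(+1)^-1 = -1.
v=11: a=11^0·(≡9), b=11^4·(≡10) mod 11; (9|11)=+1, (10|11)=-1; (−1)^{0·4·5}·(+1)^4·(-1)^0 = +1.
v=3: a=3^5·(≡2), b=3^12·(≡1) mod 3; (2|3)=-1, (1|3)=+1; (−1)^{5·12·1}·(-1)^12·(+1)^5 = +1.
v=17: a=17^1·(≡15), b=17^1·(≡11) mod 17; (15|17)=+1, (11|17)=-1; (−1)^{1·1·8}·(+1)^1·(-1)^1 = -1.
v=∞: 357 > 0 and -119 < 0  ⇒  (a,b)_∞ = +1.
v=2: v_2(a)=-6, v_2(b)=-4; units ≡ 5, 1 (mod 8); ε·ε+αω+βω = 0·0+-6·0+-4·1 ≡ 0  ⇒  (a,b)_2 = +1.
Ram(357, -119) = {7, 17}; no ℚ_7-point on the conic.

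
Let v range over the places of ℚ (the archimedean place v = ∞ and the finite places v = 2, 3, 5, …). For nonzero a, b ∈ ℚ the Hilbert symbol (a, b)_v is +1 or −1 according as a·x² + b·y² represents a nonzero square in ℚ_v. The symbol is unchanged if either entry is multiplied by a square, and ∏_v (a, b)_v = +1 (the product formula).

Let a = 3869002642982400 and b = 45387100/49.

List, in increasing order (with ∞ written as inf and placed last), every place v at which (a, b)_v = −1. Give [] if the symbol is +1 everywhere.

(a, b) ≡ (4774, 31) mod (ℚ^×)²; places V = {2, 3, 5, 7, 11, 31, ∞}.
(a,b)_∞: sgn(4774)=+, sgn(31)=+, so +1.
(a,b)_11: α=5, u≡3; β=4, v≡4 (mod 11); (3|11)=+1, (4|11)=+1; sign (−1)^0·+1^4·+1^5 = +1.
(a,b)_2: α=9, β=2; u≡3, v≡7 (mod 8); ε(u)ε(v)=1·1, αω(v)=9·0, βω(u)=2·1; sum ≡ 1  ⇒  -1.
(a,b)_7: α=1, u≡5; β=-2, v≡3 (mod 7); (5|7)=-1, (3|7)=-1; sign (−1)^0·-1^-2·-1^1 = -1.
(a,b)_31: α=3, u≡13; β=1, v≡19 (mod 31); (13|31)=-1, (19|31)=+1; sign (−1)^1·-1^1·+1^3 = +1.
(a,b)_3: α=2, u≡1; β=0, v≡1 (mod 3); (1|3)=+1, (1|3)=+1; sign (−1)^0·+1^0·+1^2 = +1.
(a,b)_5: α=2, u≡1; β=2, v≡1 (mod 5); (1|5)=+1, (1|5)=+1; sign (−1)^0·+1^2·+1^2 = +1.
(4774, 31 / ℚ) ramifies at {2, 7}: a division algebra.

[2, 7]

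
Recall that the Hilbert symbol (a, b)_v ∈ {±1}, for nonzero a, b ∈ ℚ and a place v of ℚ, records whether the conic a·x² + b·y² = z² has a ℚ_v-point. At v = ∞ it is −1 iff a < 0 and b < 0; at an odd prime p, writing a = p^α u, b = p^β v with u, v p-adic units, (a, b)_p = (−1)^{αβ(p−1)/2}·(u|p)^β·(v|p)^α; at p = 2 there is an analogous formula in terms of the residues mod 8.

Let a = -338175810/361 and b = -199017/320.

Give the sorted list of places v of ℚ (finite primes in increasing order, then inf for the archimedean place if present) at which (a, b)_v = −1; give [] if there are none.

[13, inf]

(a, b) ≡ (-210, -1365) mod (ℚ^×)²; places V = {2, 3, 5, 7, 13, 19, 47, ∞}.
(a,b)_3: α=7, u≡2; β=7, v≡1 (mod 3); (2|3)=-1, (1|3)=+1; sign (−1)^1·-1^7·+1^7 = +1.
(a,b)_19: α=-2, u≡3; β=0, v≡10 (mod 19); (3|19)=-1, (10|19)=-1; sign (−1)^0·-1^0·-1^-2 = +1.
(a,b)_5: α=1, u≡3; β=-1, v≡2 (mod 5); (3|5)=-1, (2|5)=-1; sign (−1)^0·-1^-1·-1^1 = +1.
(a,b)_7: α=1, u≡5; β=1, v≡2 (mod 7); (5|7)=-1, (2|7)=+1; sign (−1)^1·-1^1·+1^1 = +1.
(a,b)_2: α=1, β=-6; u≡7, v≡3 (mod 8); ε(u)ε(v)=1·1, αω(v)=1·1, βω(u)=-6·0; sum ≡ 0  ⇒  +1.
(a,b)_∞: sgn(-210)=−, sgn(-1365)=−, so -1.
(a,b)_47: α=2, u≡7; β=0, v≡23 (mod 47); (7|47)=+1, (23|47)=-1; sign (−1)^0·+1^0·-1^2 = +1.
(a,b)_13: α=0, u≡8; β=1, v≡12 (mod 13); (8|13)=-1, (12|13)=+1; sign (−1)^0·-1^1·+1^0 = -1.
Ram(-210, -1365) = {13, ∞}; no ℚ_13-point on the conic.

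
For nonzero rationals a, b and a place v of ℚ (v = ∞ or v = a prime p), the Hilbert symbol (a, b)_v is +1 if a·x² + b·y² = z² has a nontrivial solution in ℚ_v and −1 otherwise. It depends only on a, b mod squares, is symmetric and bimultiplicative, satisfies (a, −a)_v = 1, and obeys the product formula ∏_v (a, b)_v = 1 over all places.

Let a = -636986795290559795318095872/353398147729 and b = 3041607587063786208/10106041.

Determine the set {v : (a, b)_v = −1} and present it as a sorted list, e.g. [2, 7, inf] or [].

(a, b) ≡ (-352222, 62) mod (ℚ^×)²; places V = {2, 3, 11, 13, 17, 19, 23, 31, ∞}.
(a,b)_31: α=1, u≡12; β=1, v≡9 (mod 31); (12|31)=-1, (9|31)=+1; sign (−1)^1·-1^1·+1^1 = +1.
(a,b)_23: α=3, u≡8; β=2, v≡16 (mod 23); (8|23)=+1, (16|23)=+1; sign (−1)^0·+1^2·+1^3 = +1.
(a,b)_∞: sgn(-352222)=−, sgn(62)=+, so +1.
(a,b)_17: α=-6, u≡15; β=-4, v≡3 (mod 17); (15|17)=+1, (3|17)=-1; sign (−1)^0·+1^-4·-1^-6 = +1.
(a,b)_19: α=7, u≡16; β=6, v≡11 (mod 19); (16|19)=+1, (11|19)=+1; sign (−1)^0·+1^6·+1^7 = +1.
(a,b)_13: α=3, u≡6; β=2, v≡12 (mod 13); (6|13)=-1, (12|13)=+1; sign (−1)^0·-1^2·+1^3 = +1.
(a,b)_2: α=17, β=5; u≡1, v≡7 (mod 8); ε(u)ε(v)=0·1, αω(v)=17·0, βω(u)=5·0; sum ≡ 0  ⇒  +1.
(a,b)_3: α=8, u≡2; β=6, v≡2 (mod 3); (2|3)=-1, (2|3)=-1; sign (−1)^0·-1^6·-1^8 = +1.
(a,b)_11: α=-4, u≡4; β=-2, v≡8 (mod 11); (4|11)=+1, (8|11)=-1; sign (−1)^0·+1^-2·-1^-4 = +1.
Ram(a, b) = ∅: the form -352222·x² + 62·y² − z² is isotropic over every ℚ_v, so by Hasse–Minkowski it is isotropic over ℚ.

[]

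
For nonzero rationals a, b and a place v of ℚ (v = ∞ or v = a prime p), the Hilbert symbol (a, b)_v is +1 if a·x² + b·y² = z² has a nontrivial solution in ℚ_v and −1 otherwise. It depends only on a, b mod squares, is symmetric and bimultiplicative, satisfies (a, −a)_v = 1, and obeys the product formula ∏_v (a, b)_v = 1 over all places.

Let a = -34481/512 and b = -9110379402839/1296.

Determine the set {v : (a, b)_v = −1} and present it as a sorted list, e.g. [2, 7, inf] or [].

Mod squares: a ≡ -82, b ≡ -265031. Check v ∈ {∞, 2, 3, 11, 13, 19, 29, 37, 41}.
v=3: a=3^0·(≡2), b=3^-4·(≡1) mod 3; (2|3)=-1, (1|3)=+1; (−1)^{0·-4·1}·(-1)^-4·(+1)^0 = +1.
v=∞: -82 < 0 and -265031 < 0  ⇒  (a,b)_∞ = -1.
v=41: a=41^1·(≡1), b=41^2·(≡11) mod 41; (1|41)=+1, (11|41)=-1; (−1)^{1·2·20}·(+1)^2·(-1)^1 = -1.
v=29: a=29^2·(≡7), b=29^1·(≡24) mod 29; (7|29)=+1, (24|29)=+1; (−1)^{2·1·14}·(+1)^1·(+1)^2 = +1.
v=37: a=37^0·(≡18), b=37^1·(≡6) mod 37; (18|37)=-1, (6|37)=-1; (−1)^{0·1·18}·(-1)^1·(-1)^0 = -1.
v=2: v_2(a)=-9, v_2(b)=-4; units ≡ 7, 1 (mod 8); ε·ε+αω+βω = 1·0+-9·0+-4·0 ≡ 0  ⇒  (a,b)_2 = +1.
v=11: a=11^0·(≡8), b=11^2·(≡1) mod 11; (8|11)=-1, (1|11)=+1; (−1)^{0·2·5}·(-1)^2·(+1)^0 = +1.
v=19: a=19^0·(≡15), b=19^1·(≡9) mod 19; (15|19)=-1, (9|19)=+1; (−1)^{0·1·9}·(-1)^1·(+1)^0 = -1.
v=13: a=13^0·(≡12), b=13^3·(≡12) mod 13; (12|13)=+1, (12|13)=+1; (−1)^{0·3·6}·(+1)^3·(+1)^0 = +1.
Ram(-82, -265031) = {19, 37, 41, ∞}; no ℚ_19-point on the conic.

[19, 37, 41, inf]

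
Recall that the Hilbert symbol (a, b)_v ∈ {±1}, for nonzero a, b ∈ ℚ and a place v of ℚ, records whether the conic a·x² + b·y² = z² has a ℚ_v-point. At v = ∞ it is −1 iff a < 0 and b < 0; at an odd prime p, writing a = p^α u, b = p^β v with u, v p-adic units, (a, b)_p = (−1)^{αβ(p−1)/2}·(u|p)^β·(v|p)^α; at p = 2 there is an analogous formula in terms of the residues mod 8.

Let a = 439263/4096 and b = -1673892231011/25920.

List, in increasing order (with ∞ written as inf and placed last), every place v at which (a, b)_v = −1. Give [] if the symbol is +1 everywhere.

[5, 11, 13, 31]

Mod squares: a ≡ 5423, b ≡ -34255. Check v ∈ {∞, 2, 3, 5, 7, 11, 13, 17, 29, 31}.
v=3: a=3^4·(≡2), b=3^-4·(≡2) mod 3; (2|3)=-1, (2|3)=-1; (−1)^{4·-4·1}·(-1)^-4·(-1)^4 = +1.
v=17: a=17^1·(≡1), b=17^1·(≡4) mod 17; (1|17)=+1, (4|17)=+1; (−1)^{1·1·8}·(+1)^1·(+1)^1 = +1.
v=11: a=11^1·(≡9), b=11^2·(≡2) mod 11; (9|11)=+1, (2|11)=-1; (−1)^{1·2·5}·(+1)^2·(-1)^1 = -1.
v=2: v_2(a)=-12, v_2(b)=-6; units ≡ 7, 1 (mod 8); ε·ε+αω+βω = 1·0+-12·0+-6·0 ≡ 0  ⇒  (a,b)_2 = +1.
v=∞: 5423 > 0 and -34255 < 0  ⇒  (a,b)_∞ = +1.
v=29: a=29^1·(≡22), b=29^2·(≡23) mod 29; (22|29)=+1, (23|29)=+1; (−1)^{1·2·14}·(+1)^2·(+1)^1 = +1.
v=5: a=5^0·(≡3), b=5^-1·(≡1) mod 5; (3|5)=-1, (1|5)=+1; (−1)^{0·-1·2}·(-1)^-1·(+1)^0 = -1.
v=13: a=13^0·(≡6), b=13^1·(≡3) mod 13; (6|13)=-1, (3|13)=+1; (−1)^{0·1·6}·(-1)^1·(+1)^0 = -1.
v=31: a=31^0·(≡6), b=31^1·(≡13) mod 31; (6|31)=-1, (13|31)=-1; (−1)^{0·1·15}·(-1)^1·(-1)^0 = -1.
v=7: a=7^0·(≡6), b=7^4·(≡3) mod 7; (6|7)=-1, (3|7)=-1; (−1)^{0·4·3}·(-1)^4·(-1)^0 = +1.
Ram(5423, -34255) = {5, 11, 13, 31}; no ℚ_5-point on the conic.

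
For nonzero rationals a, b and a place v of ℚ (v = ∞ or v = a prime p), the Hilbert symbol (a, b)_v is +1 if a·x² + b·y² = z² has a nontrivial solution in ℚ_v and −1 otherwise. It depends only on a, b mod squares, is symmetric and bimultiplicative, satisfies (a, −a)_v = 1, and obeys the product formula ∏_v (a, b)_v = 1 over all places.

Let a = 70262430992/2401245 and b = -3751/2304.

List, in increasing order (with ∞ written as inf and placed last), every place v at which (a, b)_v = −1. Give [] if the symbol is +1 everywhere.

Mod squares: a ≡ 22848085, b ≡ -31. Check v ∈ {∞, 2, 3, 5, 7, 11, 13, 17, 23, 29, 31}.
v=7: a=7^-2·(≡1), b=7^0·(≡1) mod 7; (1|7)=+1, (1|7)=+1; (−1)^{-2·0·3}·(+1)^0·(+1)^-2 = +1.
v=13: a=13^1·(≡10), b=13^0·(≡2) mod 13; (10|13)=+1, (2|13)=-1; (−1)^{1·0·6}·(+1)^0·(-1)^1 = -1.
v=5: a=5^-1·(≡3), b=5^0·(≡1) mod 5; (3|5)=-1, (1|5)=+1; (−1)^{-1·0·2}·(-1)^0·(+1)^-1 = +1.
v=3: a=3^-4·(≡1), b=3^-2·(≡2) mod 3; (1|3)=+1, (2|3)=-1; (−1)^{-4·-2·1}·(+1)^-2·(-1)^-4 = +1.
v=17: a=17^1·(≡15), b=17^0·(≡12) mod 17; (15|17)=+1, (12|17)=-1; (−1)^{1·0·8}·(+1)^0·(-1)^1 = -1.
v=2: v_2(a)=4, v_2(b)=-8; units ≡ 5, 1 (mod 8); ε·ε+αω+βω = 0·0+4·0+-8·1 ≡ 0  ⇒  (a,b)_2 = +1.
v=11: a=11^-2·(≡6), b=11^2·(≡7) mod 11; (6|11)=-1, (7|11)=-1; (−1)^{-2·2·5}·(-1)^2·(-1)^-2 = +1.
v=31: a=31^3·(≡2), b=31^1·(≡22) mod 31; (2|31)=+1, (22|31)=-1; (−1)^{3·1·15}·(+1)^1·(-1)^3 = +1.
v=∞: 22848085 > 0 and -31 < 0  ⇒  (a,b)_∞ = +1.
v=23: a=23^1·(≡9), b=23^0·(≡11) mod 23; (9|23)=+1, (11|23)=-1; (−1)^{1·0·11}·(+1)^0·(-1)^1 = -1.
v=29: a=29^1·(≡6), b=29^0·(≡26) mod 29; (6|29)=+1, (26|29)=-1; (−1)^{1·0·14}·(+1)^0·(-1)^1 = -1.
|Ram(22848085, -31)| = 4, even; anisotropic at {13, 17, 23, 29}.

[13, 17, 23, 29]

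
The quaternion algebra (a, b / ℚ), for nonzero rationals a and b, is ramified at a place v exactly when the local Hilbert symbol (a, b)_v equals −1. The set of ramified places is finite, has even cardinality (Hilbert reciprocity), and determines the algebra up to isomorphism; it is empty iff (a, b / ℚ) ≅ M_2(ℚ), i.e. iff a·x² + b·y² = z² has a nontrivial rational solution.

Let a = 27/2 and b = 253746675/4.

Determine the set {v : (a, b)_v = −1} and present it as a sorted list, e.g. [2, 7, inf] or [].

[3, 7, 13, 17]

Mod squares: a ≡ 6, b ≡ 1547. Check v ∈ {∞, 2, 3, 5, 7, 13, 17}.
v=∞: 6 > 0 and 1547 > 0  ⇒  (a,b)_∞ = +1.
v=17: a=17^0·(≡5), b=17^1·(≡5) mod 17; (5|17)=-1, (5|17)=-1; (−1)^{0·1·8}·(-1)^1·(-1)^0 = -1.
v=3: a=3^3·(≡2), b=3^8·(≡2) mod 3; (2|3)=-1, (2|3)=-1; (−1)^{3·8·1}·(-1)^8·(-1)^3 = -1.
v=13: a=13^0·(≡7), b=13^1·(≡2) mod 13; (7|13)=-1, (2|13)=-1; (−1)^{0·1·6}·(-1)^1·(-1)^0 = -1.
v=7: a=7^0·(≡3), b=7^1·(≡1) mod 7; (3|7)=-1, (1|7)=+1; (−1)^{0·1·3}·(-1)^1·(+1)^0 = -1.
v=2: v_2(a)=-1, v_2(b)=-2; units ≡ 3, 3 (mod 8); ε·ε+αω+βω = 1·1+-1·1+-2·1 ≡ 0  ⇒  (a,b)_2 = +1.
v=5: a=5^0·(≡1), b=5^2·(≡3) mod 5; (1|5)=+1, (3|5)=-1; (−1)^{0·2·2}·(+1)^2·(-1)^0 = +1.
|Ram(6, 1547)| = 4, even; anisotropic at {3, 7, 13, 17}.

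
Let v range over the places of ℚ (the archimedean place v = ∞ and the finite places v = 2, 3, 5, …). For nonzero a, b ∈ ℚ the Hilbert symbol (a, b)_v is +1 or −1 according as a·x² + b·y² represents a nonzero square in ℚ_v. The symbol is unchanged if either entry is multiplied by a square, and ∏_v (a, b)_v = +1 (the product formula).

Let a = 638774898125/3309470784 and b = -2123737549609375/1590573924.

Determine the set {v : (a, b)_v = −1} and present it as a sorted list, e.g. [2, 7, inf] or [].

Mod squares: a ≡ 6293, b ≡ -7. Check v ∈ {∞, 2, 3, 5, 7, 13, 17, 23, 29, 31, 47}.
v=23: a=23^0·(≡7), b=23^-2·(≡18) mod 23; (7|23)=-1, (18|23)=+1; (−1)^{0·-2·11}·(-1)^-2·(+1)^0 = +1.
v=3: a=3^-4·(≡2), b=3^-2·(≡2) mod 3; (2|3)=-1, (2|3)=-1; (−1)^{-4·-2·1}·(-1)^-2·(-1)^-4 = +1.
v=2: v_2(a)=-6, v_2(b)=-2; units ≡ 5, 1 (mod 8); ε·ε+αω+βω = 0·0+-6·0+-2·1 ≡ 0  ⇒  (a,b)_2 = +1.
v=29: a=29^1·(≡17), b=29^2·(≡28) mod 29; (17|29)=-1, (28|29)=+1; (−1)^{1·2·14}·(-1)^2·(+1)^1 = +1.
v=31: a=31^3·(≡6), b=31^4·(≡21) mod 31; (6|31)=-1, (21|31)=-1; (−1)^{3·4·15}·(-1)^4·(-1)^3 = -1.
v=47: a=47^-2·(≡3), b=47^0·(≡45) mod 47; (3|47)=+1, (45|47)=-1; (−1)^{-2·0·23}·(+1)^0·(-1)^-2 = +1.
v=7: a=7^1·(≡3), b=7^1·(≡6) mod 7; (3|7)=-1, (6|7)=-1; (−1)^{1·1·3}·(-1)^1·(-1)^1 = -1.
v=13: a=13^2·(≡10), b=13^0·(≡7) mod 13; (10|13)=+1, (7|13)=-1; (−1)^{2·0·6}·(+1)^0·(-1)^2 = +1.
v=∞: 6293 > 0 and -7 < 0  ⇒  (a,b)_∞ = +1.
v=5: a=5^4·(≡3), b=5^8·(≡2) mod 5; (3|5)=-1, (2|5)=-1; (−1)^{4·8·2}·(-1)^8·(-1)^4 = +1.
v=17: a=17^-2·(≡6), b=17^-4·(≡12) mod 17; (6|17)=-1, (12|17)=-1; (−1)^{-2·-4·8}·(-1)^-4·(-1)^-2 = +1.
|Ram(6293, -7)| = 2, even; anisotropic at {7, 31}.

[7, 31]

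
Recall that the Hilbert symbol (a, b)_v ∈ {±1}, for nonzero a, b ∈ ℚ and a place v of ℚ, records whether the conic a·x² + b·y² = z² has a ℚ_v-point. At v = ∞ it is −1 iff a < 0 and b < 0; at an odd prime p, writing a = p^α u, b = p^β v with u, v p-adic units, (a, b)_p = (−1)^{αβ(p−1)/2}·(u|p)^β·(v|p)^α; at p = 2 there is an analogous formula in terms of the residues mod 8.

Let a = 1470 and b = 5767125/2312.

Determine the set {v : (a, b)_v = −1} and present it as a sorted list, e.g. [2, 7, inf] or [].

Mod squares: a ≡ 30, b ≡ 2730. Check v ∈ {∞, 2, 3, 5, 7, 13, 17}.
v=13: a=13^0·(≡1), b=13^3·(≡7) mod 13; (1|13)=+1, (7|13)=-1; (−1)^{0·3·6}·(+1)^3·(-1)^0 = +1.
v=2: v_2(a)=1, v_2(b)=-3; units ≡ 7, 5 (mod 8); ε·ε+αω+βω = 1·0+1·1+-3·0 ≡ 1  ⇒  (a,b)_2 = -1.
v=3: a=3^1·(≡1), b=3^1·(≡1) mod 3; (1|3)=+1, (1|3)=+1; (−1)^{1·1·1}·(+1)^1·(+1)^1 = -1.
v=17: a=17^0·(≡8), b=17^-2·(≡12) mod 17; (8|17)=+1, (12|17)=-1; (−1)^{0·-2·8}·(+1)^-2·(-1)^0 = +1.
v=7: a=7^2·(≡2), b=7^1·(≡5) mod 7; (2|7)=+1, (5|7)=-1; (−1)^{2·1·3}·(+1)^1·(-1)^2 = +1.
v=5: a=5^1·(≡4), b=5^3·(≡1) mod 5; (4|5)=+1, (1|5)=+1; (−1)^{1·3·2}·(+1)^3·(+1)^1 = +1.
v=∞: 30 > 0 and 2730 > 0  ⇒  (a,b)_∞ = +1.
Ram(30, 2730) = {2, 3}; no ℚ_2-point on the conic.

[2, 3]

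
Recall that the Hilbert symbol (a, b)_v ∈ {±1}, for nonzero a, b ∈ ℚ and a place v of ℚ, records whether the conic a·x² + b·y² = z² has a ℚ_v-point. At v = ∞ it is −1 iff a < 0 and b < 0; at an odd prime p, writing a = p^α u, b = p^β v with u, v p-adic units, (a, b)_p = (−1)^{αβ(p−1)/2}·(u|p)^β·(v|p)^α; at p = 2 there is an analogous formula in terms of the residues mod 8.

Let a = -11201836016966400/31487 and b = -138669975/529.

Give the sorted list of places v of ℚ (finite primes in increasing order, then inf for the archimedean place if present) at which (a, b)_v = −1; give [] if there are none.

(a, b) ≡ (-26013, -31) mod (ℚ^×)²; places V = {2, 3, 5, 13, 23, 29, 31, 37, 47, ∞}.
(a,b)_31: α=2, u≡21; β=1, v≡22 (mod 31); (21|31)=-1, (22|31)=-1; sign (−1)^0·-1^1·-1^2 = -1.
(a,b)_23: α=-1, u≡22; β=-2, v≡15 (mod 23); (22|23)=-1, (15|23)=-1; sign (−1)^0·-1^-2·-1^-1 = -1.
(a,b)_3: α=7, u≡2; β=4, v≡2 (mod 3); (2|3)=-1, (2|3)=-1; sign (−1)^0·-1^4·-1^7 = -1.
(a,b)_13: α=1, u≡3; β=0, v≡7 (mod 13); (3|13)=+1, (7|13)=-1; sign (−1)^0·+1^0·-1^1 = -1.
(a,b)_37: α=-2, u≡15; β=0, v≡23 (mod 37); (15|37)=-1, (23|37)=-1; sign (−1)^0·-1^0·-1^-2 = +1.
(a,b)_47: α=2, u≡37; β=2, v≡21 (mod 47); (37|47)=+1, (21|47)=+1; sign (−1)^0·+1^2·+1^2 = +1.
(a,b)_∞: sgn(-26013)=−, sgn(-31)=−, so -1.
(a,b)_5: α=2, u≡2; β=2, v≡4 (mod 5); (2|5)=-1, (4|5)=+1; sign (−1)^0·-1^2·+1^2 = +1.
(a,b)_2: α=8, β=0; u≡3, v≡1 (mod 8); ε(u)ε(v)=1·0, αω(v)=8·0, βω(u)=0·1; sum ≡ 0  ⇒  +1.
(a,b)_29: α=1, u≡3; β=0, v≡3 (mod 29); (3|29)=-1, (3|29)=-1; sign (−1)^0·-1^0·-1^1 = -1.
Ram(-26013, -31) = {3, 13, 23, 29, 31, ∞}; no ℚ_3-point on the conic.

[3, 13, 23, 29, 31, inf]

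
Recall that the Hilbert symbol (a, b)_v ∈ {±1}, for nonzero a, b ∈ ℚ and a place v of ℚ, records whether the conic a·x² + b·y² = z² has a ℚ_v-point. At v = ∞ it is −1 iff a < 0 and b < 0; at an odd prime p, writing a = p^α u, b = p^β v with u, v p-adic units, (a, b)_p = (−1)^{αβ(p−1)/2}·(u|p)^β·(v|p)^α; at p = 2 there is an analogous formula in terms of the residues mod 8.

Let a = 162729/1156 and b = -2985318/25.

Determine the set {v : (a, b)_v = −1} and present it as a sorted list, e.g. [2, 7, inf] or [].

[7, 19, 29, 41]

(a, b) ≡ (41, -331702) mod (ℚ^×)²; places V = {2, 3, 5, 7, 17, 19, 29, 41, 43, ∞}.
(a,b)_7: α=2, u≡3; β=1, v≡2 (mod 7); (3|7)=-1, (2|7)=+1; sign (−1)^0·-1^1·+1^2 = -1.
(a,b)_17: α=-2, u≡14; β=0, v≡15 (mod 17); (14|17)=-1, (15|17)=+1; sign (−1)^0·-1^0·+1^-2 = +1.
(a,b)_3: α=4, u≡2; β=2, v≡2 (mod 3); (2|3)=-1, (2|3)=-1; sign (−1)^0·-1^2·-1^4 = +1.
(a,b)_41: α=1, u≡40; β=0, v≡17 (mod 41); (40|41)=+1, (17|41)=-1; sign (−1)^0·+1^0·-1^1 = -1.
(a,b)_29: α=0, u≡12; β=1, v≡27 (mod 29); (12|29)=-1, (27|29)=-1; sign (−1)^0·-1^1·-1^0 = -1.
(a,b)_43: α=0, u≡31; β=1, v≡30 (mod 43); (31|43)=+1, (30|43)=-1; sign (−1)^0·+1^1·-1^0 = +1.
(a,b)_2: α=-2, β=1; u≡1, v≡5 (mod 8); ε(u)ε(v)=0·0, αω(v)=-2·1, βω(u)=1·0; sum ≡ 0  ⇒  +1.
(a,b)_5: α=0, u≡4; β=-2, v≡2 (mod 5); (4|5)=+1, (2|5)=-1; sign (−1)^0·+1^-2·-1^0 = +1.
(a,b)_19: α=0, u≡2; β=1, v≡14 (mod 19); (2|19)=-1, (14|19)=-1; sign (−1)^0·-1^1·-1^0 = -1.
(a,b)_∞: sgn(41)=+, sgn(-331702)=−, so +1.
|Ram(41, -331702)| = 4, even; anisotropic at {7, 19, 29, 41}.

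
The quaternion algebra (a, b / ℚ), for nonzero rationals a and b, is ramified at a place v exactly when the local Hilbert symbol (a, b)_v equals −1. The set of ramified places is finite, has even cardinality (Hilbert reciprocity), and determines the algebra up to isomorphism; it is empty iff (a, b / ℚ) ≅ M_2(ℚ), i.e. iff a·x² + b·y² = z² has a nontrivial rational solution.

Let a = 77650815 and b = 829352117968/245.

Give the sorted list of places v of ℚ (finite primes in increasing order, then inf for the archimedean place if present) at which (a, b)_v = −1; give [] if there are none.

[3, 11, 31, 47]

(a, b) ≡ (77650815, 2585) mod (ℚ^×)²; places V = {2, 3, 5, 7, 11, 17, 19, 31, 47, ∞}.
(a,b)_31: α=1, u≡3; β=2, v≡13 (mod 31); (3|31)=-1, (13|31)=-1; sign (−1)^0·-1^2·-1^1 = -1.
(a,b)_∞: sgn(77650815)=+, sgn(2585)=+, so +1.
(a,b)_47: α=1, u≡1; β=1, v≡14 (mod 47); (1|47)=+1, (14|47)=+1; sign (−1)^1·+1^1·+1^1 = -1.
(a,b)_11: α=1, u≡3; β=1, v≡1 (mod 11); (3|11)=+1, (1|11)=+1; sign (−1)^1·+1^1·+1^1 = -1.
(a,b)_19: α=1, u≡4; β=2, v≡17 (mod 19); (4|19)=+1, (17|19)=+1; sign (−1)^0·+1^2·+1^1 = +1.
(a,b)_5: α=1, u≡3; β=-1, v≡2 (mod 5); (3|5)=-1, (2|5)=-1; sign (−1)^0·-1^-1·-1^1 = +1.
(a,b)_17: α=1, u≡16; β=2, v≡15 (mod 17); (16|17)=+1, (15|17)=+1; sign (−1)^0·+1^2·+1^1 = +1.
(a,b)_2: α=0, β=4; u≡7, v≡1 (mod 8); ε(u)ε(v)=1·0, αω(v)=0·0, βω(u)=4·0; sum ≡ 0  ⇒  +1.
(a,b)_3: α=1, u≡1; β=0, v≡2 (mod 3); (1|3)=+1, (2|3)=-1; sign (−1)^0·+1^0·-1^1 = -1.
(a,b)_7: α=0, u≡4; β=-2, v≡2 (mod 7); (4|7)=+1, (2|7)=+1; sign (−1)^0·+1^-2·+1^0 = +1.
|Ram(77650815, 2585)| = 4, even; anisotropic at {3, 11, 31, 47}.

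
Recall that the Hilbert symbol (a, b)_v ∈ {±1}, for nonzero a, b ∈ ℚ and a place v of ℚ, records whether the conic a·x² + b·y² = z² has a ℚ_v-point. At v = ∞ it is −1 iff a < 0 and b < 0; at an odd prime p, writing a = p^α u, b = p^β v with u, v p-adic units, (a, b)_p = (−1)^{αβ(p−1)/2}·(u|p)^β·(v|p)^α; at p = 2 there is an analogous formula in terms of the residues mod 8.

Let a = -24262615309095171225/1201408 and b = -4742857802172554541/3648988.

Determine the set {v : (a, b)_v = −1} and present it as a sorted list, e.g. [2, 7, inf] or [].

[13, 23, 43, inf]

Mod squares: a ≡ -833403597, b ≡ -453747. Check v ∈ {∞, 2, 3, 5, 7, 13, 17, 19, 23, 31, 41, 43}.
v=5: a=5^2·(≡2), b=5^0·(≡3) mod 5; (2|5)=-1, (3|5)=-1; (−1)^{2·0·2}·(-1)^0·(-1)^2 = +1.
v=23: a=23^1·(≡15), b=23^2·(≡5) mod 23; (15|23)=-1, (5|23)=-1; (−1)^{1·2·11}·(-1)^2·(-1)^1 = -1.
v=41: a=41^1·(≡15), b=41^1·(≡14) mod 41; (15|41)=-1, (14|41)=-1; (−1)^{1·1·20}·(-1)^1·(-1)^1 = +1.
v=3: a=3^9·(≡1), b=3^5·(≡2) mod 3; (1|3)=+1, (2|3)=-1; (−1)^{9·5·1}·(+1)^5·(-1)^9 = +1.
v=2: v_2(a)=-8, v_2(b)=-2; units ≡ 3, 5 (mod 8); ε·ε+αω+βω = 1·0+-8·1+-2·1 ≡ 0  ⇒  (a,b)_2 = +1.
v=13: a=13^-1·(≡9), b=13^0·(≡6) mod 13; (9|13)=+1, (6|13)=-1; (−1)^{-1·0·6}·(+1)^0·(-1)^-1 = -1.
v=31: a=31^3·(≡9), b=31^5·(≡13) mod 31; (9|31)=+1, (13|31)=-1; (−1)^{3·5·15}·(+1)^5·(-1)^3 = +1.
v=∞: -833403597 < 0 and -453747 < 0  ⇒  (a,b)_∞ = -1.
v=17: a=17^1·(≡2), b=17^1·(≡16) mod 17; (2|17)=+1, (16|17)=+1; (−1)^{1·1·8}·(+1)^1·(+1)^1 = +1.
v=43: a=43^1·(≡4), b=43^2·(≡34) mod 43; (4|43)=+1, (34|43)=-1; (−1)^{1·2·21}·(+1)^2·(-1)^1 = -1.
v=19: a=19^-2·(≡8), b=19^-4·(≡4) mod 19; (8|19)=-1, (4|19)=+1; (−1)^{-2·-4·9}·(-1)^-4·(+1)^-2 = +1.
v=7: a=7^4·(≡2), b=7^-1·(≡6) mod 7; (2|7)=+1, (6|7)=-1; (−1)^{4·-1·3}·(+1)^-1·(-1)^4 = +1.
Ram(-833403597, -453747) = {13, 23, 43, ∞}; no ℚ_13-point on the conic.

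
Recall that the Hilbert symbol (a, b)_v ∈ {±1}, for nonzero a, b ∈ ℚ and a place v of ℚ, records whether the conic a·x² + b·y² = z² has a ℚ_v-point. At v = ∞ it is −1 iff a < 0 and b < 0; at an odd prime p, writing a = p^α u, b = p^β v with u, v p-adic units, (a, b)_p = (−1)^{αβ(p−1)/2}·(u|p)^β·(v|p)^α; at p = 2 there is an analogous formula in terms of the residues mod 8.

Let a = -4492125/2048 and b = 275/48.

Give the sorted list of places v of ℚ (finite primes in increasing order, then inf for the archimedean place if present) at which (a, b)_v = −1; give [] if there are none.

Mod squares: a ≡ -330, b ≡ 33. Check v ∈ {∞, 2, 3, 5, 11}.
v=5: a=5^3·(≡1), b=5^2·(≡2) mod 5; (1|5)=+1, (2|5)=-1; (−1)^{3·2·2}·(+1)^2·(-1)^3 = -1.
v=2: v_2(a)=-11, v_2(b)=-4; units ≡ 3, 1 (mod 8); ε·ε+αω+βω = 1·0+-11·0+-4·1 ≡ 0  ⇒  (a,b)_2 = +1.
v=∞: -330 < 0 and 33 > 0  ⇒  (a,b)_∞ = +1.
v=11: a=11^3·(≡1), b=11^1·(≡9) mod 11; (1|11)=+1, (9|11)=+1; (−1)^{3·1·5}·(+1)^1·(+1)^3 = -1.
v=3: a=3^3·(≡1), b=3^-1·(≡2) mod 3; (1|3)=+1, (2|3)=-1; (−1)^{3·-1·1}·(+1)^-1·(-1)^3 = +1.
Ram(-330, 33) = {5, 11}; no ℚ_5-point on the conic.

[5, 11]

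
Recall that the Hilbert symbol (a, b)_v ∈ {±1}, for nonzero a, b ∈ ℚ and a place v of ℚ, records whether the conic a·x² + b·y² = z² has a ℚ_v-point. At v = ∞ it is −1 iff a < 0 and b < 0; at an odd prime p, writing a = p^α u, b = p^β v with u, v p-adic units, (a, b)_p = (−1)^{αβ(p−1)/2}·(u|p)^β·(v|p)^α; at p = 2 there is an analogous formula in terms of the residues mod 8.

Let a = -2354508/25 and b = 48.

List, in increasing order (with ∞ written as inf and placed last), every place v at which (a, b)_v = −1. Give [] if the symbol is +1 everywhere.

(a, b) ≡ (-43, 3) mod (ℚ^×)²; places V = {2, 3, 5, 13, 43, ∞}.
(a,b)_∞: sgn(-43)=−, sgn(3)=+, so +1.
(a,b)_3: α=4, u≡2; β=1, v≡1 (mod 3); (2|3)=-1, (1|3)=+1; sign (−1)^0·-1^1·+1^4 = -1.
(a,b)_13: α=2, u≡9; β=0, v≡9 (mod 13); (9|13)=+1, (9|13)=+1; sign (−1)^0·+1^0·+1^2 = +1.
(a,b)_2: α=2, β=4; u≡5, v≡3 (mod 8); ε(u)ε(v)=0·1, αω(v)=2·1, βω(u)=4·1; sum ≡ 0  ⇒  +1.
(a,b)_5: α=-2, u≡2; β=0, v≡3 (mod 5); (2|5)=-1, (3|5)=-1; sign (−1)^0·-1^0·-1^-2 = +1.
(a,b)_43: α=1, u≡32; β=0, v≡5 (mod 43); (32|43)=-1, (5|43)=-1; sign (−1)^0·-1^0·-1^1 = -1.
(-43, 3 / ℚ) ramifies at {3, 43}: a division algebra.

[3, 43]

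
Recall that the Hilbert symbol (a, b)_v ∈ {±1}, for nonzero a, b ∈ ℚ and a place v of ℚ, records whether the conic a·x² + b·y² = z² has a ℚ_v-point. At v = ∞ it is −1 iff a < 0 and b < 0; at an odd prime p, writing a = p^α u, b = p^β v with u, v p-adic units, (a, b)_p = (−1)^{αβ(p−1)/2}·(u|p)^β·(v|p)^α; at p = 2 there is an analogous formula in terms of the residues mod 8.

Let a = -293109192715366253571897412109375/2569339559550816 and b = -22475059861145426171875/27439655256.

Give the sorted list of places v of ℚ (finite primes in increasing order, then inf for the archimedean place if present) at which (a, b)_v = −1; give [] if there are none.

(a, b) ≡ (-45828570, -1554) mod (ℚ^×)²; places V = {2, 3, 5, 7, 13, 17, 19, 37, 41, 53, ∞}.
(a,b)_5: α=11, u≡1; β=8, v≡4 (mod 5); (1|5)=+1, (4|5)=+1; sign (−1)^0·+1^8·+1^11 = +1.
(a,b)_3: α=-9, u≡2; β=-5, v≡1 (mod 3); (2|3)=-1, (1|3)=+1; sign (−1)^1·-1^-5·+1^-9 = +1.
(a,b)_19: α=9, u≡6; β=6, v≡17 (mod 19); (6|19)=+1, (17|19)=+1; sign (−1)^0·+1^6·+1^9 = +1.
(a,b)_53: α=3, u≡33; β=2, v≡17 (mod 53); (33|53)=-1, (17|53)=+1; sign (−1)^0·-1^2·+1^3 = +1.
(a,b)_13: α=-2, u≡5; β=-2, v≡2 (mod 13); (5|13)=-1, (2|13)=-1; sign (−1)^0·-1^-2·-1^-2 = +1.
(a,b)_37: α=1, u≡32; β=1, v≡29 (mod 37); (32|37)=-1, (29|37)=-1; sign (−1)^0·-1^1·-1^1 = +1.
(a,b)_7: α=2, u≡5; β=1, v≡2 (mod 7); (5|7)=-1, (2|7)=+1; sign (−1)^0·-1^1·+1^2 = -1.
(a,b)_2: α=-5, β=-3; u≡3, v≡7 (mod 8); ε(u)ε(v)=1·1, αω(v)=-5·0, βω(u)=-3·1; sum ≡ 0  ⇒  +1.
(a,b)_17: α=-6, u≡16; β=-4, v≡7 (mod 17); (16|17)=+1, (7|17)=-1; sign (−1)^0·+1^-4·-1^-6 = +1.
(a,b)_41: α=3, u≡19; β=2, v≡31 (mod 41); (19|41)=-1, (31|41)=+1; sign (−1)^0·-1^2·+1^3 = +1.
(a,b)_∞: sgn(-45828570)=−, sgn(-1554)=−, so -1.
|Ram(-45828570, -1554)| = 2, even; anisotropic at {7, ∞}.

[7, inf]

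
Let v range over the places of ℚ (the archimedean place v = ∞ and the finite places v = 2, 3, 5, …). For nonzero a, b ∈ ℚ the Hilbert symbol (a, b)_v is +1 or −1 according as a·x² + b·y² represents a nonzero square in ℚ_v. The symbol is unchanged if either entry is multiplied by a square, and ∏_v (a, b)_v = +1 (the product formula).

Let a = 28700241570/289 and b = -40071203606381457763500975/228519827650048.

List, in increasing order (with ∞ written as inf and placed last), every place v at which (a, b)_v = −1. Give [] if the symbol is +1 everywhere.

(a, b) ≡ (4374370, -858) mod (ℚ^×)²; places V = {2, 3, 5, 7, 11, 13, 17, 19, 23, 37, 41, ∞}.
(a,b)_37: α=0, u≡18; β=2, v≡30 (mod 37); (18|37)=-1, (30|37)=+1; sign (−1)^0·-1^2·+1^0 = +1.
(a,b)_5: α=1, u≡1; β=2, v≡2 (mod 5); (1|5)=+1, (2|5)=-1; sign (−1)^0·+1^2·-1^1 = -1.
(a,b)_∞: sgn(4374370)=+, sgn(-858)=−, so +1.
(a,b)_2: α=1, β=-9; u≡1, v≡3 (mod 8); ε(u)ε(v)=0·1, αω(v)=1·1, βω(u)=-9·0; sum ≡ 1  ⇒  -1.
(a,b)_13: α=1, u≡7; β=3, v≡4 (mod 13); (7|13)=-1, (4|13)=+1; sign (−1)^0·-1^3·+1^1 = -1.
(a,b)_41: α=0, u≡40; β=-2, v≡15 (mod 41); (40|41)=+1, (15|41)=-1; sign (−1)^0·+1^-2·-1^0 = +1.
(a,b)_23: α=1, u≡12; β=2, v≡6 (mod 23); (12|23)=+1, (6|23)=+1; sign (−1)^0·+1^2·+1^1 = +1.
(a,b)_17: α=-2, u≡2; β=-6, v≡2 (mod 17); (2|17)=+1, (2|17)=+1; sign (−1)^0·+1^-6·+1^-2 = +1.
(a,b)_19: α=1, u≡1; β=2, v≡9 (mod 19); (1|19)=+1, (9|19)=+1; sign (−1)^0·+1^2·+1^1 = +1.
(a,b)_3: α=8, u≡1; β=19, v≡2 (mod 3); (1|3)=+1, (2|3)=-1; sign (−1)^0·+1^19·-1^8 = +1.
(a,b)_11: α=1, u≡4; β=-1, v≡7 (mod 11); (4|11)=+1, (7|11)=-1; sign (−1)^1·+1^-1·-1^1 = +1.
(a,b)_7: α=1, u≡6; β=4, v≡3 (mod 7); (6|7)=-1, (3|7)=-1; sign (−1)^0·-1^4·-1^1 = -1.
|Ram(4374370, -858)| = 4, even; anisotropic at {2, 5, 7, 13}.

[2, 5, 7, 13]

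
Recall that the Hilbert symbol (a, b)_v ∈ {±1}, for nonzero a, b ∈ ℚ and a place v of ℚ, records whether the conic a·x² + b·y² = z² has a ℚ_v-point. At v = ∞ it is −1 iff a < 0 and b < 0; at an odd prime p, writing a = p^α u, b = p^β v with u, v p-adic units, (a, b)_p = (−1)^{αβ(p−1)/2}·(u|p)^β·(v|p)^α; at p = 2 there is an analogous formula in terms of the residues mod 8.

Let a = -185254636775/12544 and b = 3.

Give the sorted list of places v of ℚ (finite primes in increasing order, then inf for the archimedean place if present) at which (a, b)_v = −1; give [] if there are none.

Mod squares: a ≡ -7710911, b ≡ 3. Check v ∈ {∞, 2, 3, 5, 7, 13, 17, 23, 31, 37, 41}.
v=41: a=41^1·(≡39), b=41^0·(≡3) mod 41; (39|41)=+1, (3|41)=-1; (−1)^{1·0·20}·(+1)^0·(-1)^1 = -1.
v=37: a=37^1·(≡31), b=37^0·(≡3) mod 37; (31|37)=-1, (3|37)=+1; (−1)^{1·0·18}·(-1)^0·(+1)^1 = +1.
v=∞: -7710911 < 0 and 3 > 0  ⇒  (a,b)_∞ = +1.
v=17: a=17^1·(≡12), b=17^0·(≡3) mod 17; (12|17)=-1, (3|17)=-1; (−1)^{1·0·8}·(-1)^0·(-1)^1 = -1.
v=7: a=7^-2·(≡4), b=7^0·(≡3) mod 7; (4|7)=+1, (3|7)=-1; (−1)^{-2·0·3}·(+1)^0·(-1)^-2 = +1.
v=2: v_2(a)=-8, v_2(b)=0; units ≡ 1, 3 (mod 8); ε·ε+αω+βω = 0·1+-8·1+0·0 ≡ 0  ⇒  (a,b)_2 = +1.
v=3: a=3^0·(≡1), b=3^1·(≡1) mod 3; (1|3)=+1, (1|3)=+1; (−1)^{0·1·1}·(+1)^1·(+1)^0 = +1.
v=23: a=23^1·(≡10), b=23^0·(≡3) mod 23; (10|23)=-1, (3|23)=+1; (−1)^{1·0·11}·(-1)^0·(+1)^1 = +1.
v=13: a=13^1·(≡9), b=13^0·(≡3) mod 13; (9|13)=+1, (3|13)=+1; (−1)^{1·0·6}·(+1)^0·(+1)^1 = +1.
v=5: a=5^2·(≡1), b=5^0·(≡3) mod 5; (1|5)=+1, (3|5)=-1; (−1)^{2·0·2}·(+1)^0·(-1)^2 = +1.
v=31: a=31^2·(≡13), b=31^0·(≡3) mod 31; (13|31)=-1, (3|31)=-1; (−1)^{2·0·15}·(-1)^0·(-1)^2 = +1.
Ram(-7710911, 3) = {17, 41}; no ℚ_17-point on the conic.

[17, 41]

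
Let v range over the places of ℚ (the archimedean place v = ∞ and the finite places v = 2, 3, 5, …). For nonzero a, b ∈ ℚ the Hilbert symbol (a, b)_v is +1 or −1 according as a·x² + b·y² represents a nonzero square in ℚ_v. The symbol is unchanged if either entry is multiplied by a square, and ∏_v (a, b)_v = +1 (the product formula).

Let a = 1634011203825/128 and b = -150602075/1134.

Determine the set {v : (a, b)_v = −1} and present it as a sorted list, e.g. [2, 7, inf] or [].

[2, 7, 19, 29]

(a, b) ≡ (754, -100282) mod (ℚ^×)²; places V = {2, 3, 5, 7, 11, 13, 19, 29, ∞}.
(a,b)_2: α=-7, β=-1; u≡1, v≡3 (mod 8); ε(u)ε(v)=0·1, αω(v)=-7·1, βω(u)=-1·0; sum ≡ 1  ⇒  -1.
(a,b)_29: α=1, u≡15; β=3, v≡20 (mod 29); (15|29)=-1, (20|29)=+1; sign (−1)^0·-1^3·+1^1 = -1.
(a,b)_7: α=2, u≡6; β=-1, v≡6 (mod 7); (6|7)=-1, (6|7)=-1; sign (−1)^0·-1^-1·-1^2 = -1.
(a,b)_5: α=2, u≡1; β=2, v≡3 (mod 5); (1|5)=+1, (3|5)=-1; sign (−1)^0·+1^2·-1^2 = +1.
(a,b)_13: α=1, u≡6; β=1, v≡2 (mod 13); (6|13)=-1, (2|13)=-1; sign (−1)^0·-1^1·-1^1 = +1.
(a,b)_3: α=4, u≡1; β=-4, v≡2 (mod 3); (1|3)=+1, (2|3)=-1; sign (−1)^0·+1^-4·-1^4 = +1.
(a,b)_∞: sgn(754)=+, sgn(-100282)=−, so +1.
(a,b)_19: α=2, u≡18; β=1, v≡4 (mod 19); (18|19)=-1, (4|19)=+1; sign (−1)^0·-1^1·+1^2 = -1.
(a,b)_11: α=2, u≡2; β=0, v≡3 (mod 11); (2|11)=-1, (3|11)=+1; sign (−1)^0·-1^0·+1^2 = +1.
Ram(754, -100282) = {2, 7, 19, 29}; no ℚ_2-point on the conic.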